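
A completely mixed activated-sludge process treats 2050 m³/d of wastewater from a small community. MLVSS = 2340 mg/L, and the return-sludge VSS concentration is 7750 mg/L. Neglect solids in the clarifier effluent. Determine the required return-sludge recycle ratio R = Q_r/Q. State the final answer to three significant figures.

R ≈ 0.433

R = Q_r/Q = X/(X_r − X) = 2340 / (7750 − 2340) = 0.4325.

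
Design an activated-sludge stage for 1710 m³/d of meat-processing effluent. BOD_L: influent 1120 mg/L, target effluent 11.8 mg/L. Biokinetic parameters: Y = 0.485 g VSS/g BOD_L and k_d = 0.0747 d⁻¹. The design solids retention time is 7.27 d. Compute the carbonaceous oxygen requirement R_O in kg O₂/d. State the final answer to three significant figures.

Correct the yield for decay: Y_obs = Y/(1 + k_d θ_c) = 0.485 / (1 + 0.0747 × 7.27) = 0.485 / 1.543 = 0.3143.
Q·(S₀ − S) = 1710 × (1120 − 11.8) × 10⁻³ = 1895 kg/d removed.
P_X = Y_obs·Q·(S₀ − S) = 0.3143 × 1895 = 595.6 kg VSS/d.
R_O = Q·(S₀ − S) − 1.42·P_X = 1895 − 1.42 × 595.6 = 1049 kg O₂/d.

R_O ≈ 1050 kg O₂/d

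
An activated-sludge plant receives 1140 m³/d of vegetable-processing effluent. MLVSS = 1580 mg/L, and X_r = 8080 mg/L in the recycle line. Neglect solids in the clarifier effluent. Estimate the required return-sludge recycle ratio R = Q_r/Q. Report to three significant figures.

R ≈ 0.243

Mass balance around the secondary clarifier (neglecting effluent solids): R = X / (X_r − X) = 1580 / (8080 − 1580) = 0.2431.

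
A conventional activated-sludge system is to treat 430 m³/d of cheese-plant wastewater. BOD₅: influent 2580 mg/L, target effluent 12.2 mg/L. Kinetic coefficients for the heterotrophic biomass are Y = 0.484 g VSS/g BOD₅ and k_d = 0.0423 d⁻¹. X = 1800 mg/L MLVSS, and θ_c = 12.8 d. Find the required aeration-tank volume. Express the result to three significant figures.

V ≈ 2470 m³

Steady-state biomass mass balance: V·X·(1 + k_d·θ_c) = Y·Q·(S₀ − S)·θ_c, so V = 0.484 × 430 × (2580 − 12.2) × 12.8 / [1800 × (1 + 0.0423 × 12.8)] = 6.84×10^6 / 2775 = 2465 m³.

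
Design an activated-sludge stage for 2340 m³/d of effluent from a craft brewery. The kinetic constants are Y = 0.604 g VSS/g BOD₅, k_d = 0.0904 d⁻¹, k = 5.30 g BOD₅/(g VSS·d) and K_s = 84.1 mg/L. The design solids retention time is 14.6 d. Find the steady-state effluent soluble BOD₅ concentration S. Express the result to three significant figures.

Effluent substrate depends only on kinetics and SRT: S = K_s(1 + k_d θ_c) / [θ_c(Yk − k_d) − 1] = 84.1 × (1 + 0.0904 × 14.6) / [14.6 × (0.604 × 5.30 − 0.0904) − 1] = 195.1 / 44.42 = 4.392 mg/L.

S ≈ 4.39 mg/L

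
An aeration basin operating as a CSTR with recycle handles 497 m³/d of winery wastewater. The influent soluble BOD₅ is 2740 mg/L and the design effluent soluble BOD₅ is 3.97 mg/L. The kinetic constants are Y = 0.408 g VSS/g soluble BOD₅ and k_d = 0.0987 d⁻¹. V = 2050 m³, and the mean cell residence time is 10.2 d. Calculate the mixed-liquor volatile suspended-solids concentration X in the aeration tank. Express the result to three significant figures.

X ≈ 1380 mg/L

X = Y·Q·ΔS·θ_c / [V·(1 + k_d θ_c)] = 0.408 × 497 × (2740 − 3.97) × 10.2 / [2050 × (1 + 0.0987 × 10.2)] = 1376 mg/L.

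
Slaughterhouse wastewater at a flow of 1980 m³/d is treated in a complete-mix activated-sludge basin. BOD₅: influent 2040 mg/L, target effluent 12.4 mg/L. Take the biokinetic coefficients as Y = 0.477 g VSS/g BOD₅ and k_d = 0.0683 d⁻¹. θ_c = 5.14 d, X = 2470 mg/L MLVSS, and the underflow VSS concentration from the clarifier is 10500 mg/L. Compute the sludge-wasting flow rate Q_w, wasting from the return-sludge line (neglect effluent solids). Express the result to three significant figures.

Rearranging the biomass balance for a CMAS with decay, V = Y·Q·ΔS·θ_c / [X·(1+k_d θ_c)] = 0.477 × 1980 × (2040 − 12.4) × 5.14 / [2470 × (1 + 0.0683 × 5.14)] = 9.84×10^6 / 3337 = 2950 m³.
Wasting from the return line (neglecting effluent solids): Q_w = V·X / (θ_c·X_r) = 2950 × 2470 / (5.14 × 10500) = 135.0 m³/d.

Q_w ≈ 135 m³/d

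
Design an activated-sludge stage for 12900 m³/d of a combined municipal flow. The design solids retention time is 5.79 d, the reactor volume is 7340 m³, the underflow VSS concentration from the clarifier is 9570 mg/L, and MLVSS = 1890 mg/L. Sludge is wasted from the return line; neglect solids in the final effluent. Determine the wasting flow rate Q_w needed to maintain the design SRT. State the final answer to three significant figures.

Q_w = (V·X)/(θ_c X_r) = 7340 × 1890 / (5.79 × 9570) = 250.4 m³/d.

Q_w ≈ 250 m³/d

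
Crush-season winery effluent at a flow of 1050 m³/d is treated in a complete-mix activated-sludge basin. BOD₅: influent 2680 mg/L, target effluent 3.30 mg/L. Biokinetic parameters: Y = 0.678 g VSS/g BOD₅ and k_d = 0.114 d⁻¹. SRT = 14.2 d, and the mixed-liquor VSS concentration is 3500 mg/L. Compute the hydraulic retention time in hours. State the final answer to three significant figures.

Rearranging the biomass balance for a CMAS with decay, V = Y·Q·ΔS·θ_c / [X·(1+k_d θ_c)] = 0.678 × 1050 × (2680 − 3.30) × 14.2 / [3500 × (1 + 0.114 × 14.2)] = 2.71×10^7 / 9166 = 2952 m³.
Hydraulic retention time τ = V/Q = 2952 / 1050 = 2.812 d = 67.48 h.

τ ≈ 67.5 h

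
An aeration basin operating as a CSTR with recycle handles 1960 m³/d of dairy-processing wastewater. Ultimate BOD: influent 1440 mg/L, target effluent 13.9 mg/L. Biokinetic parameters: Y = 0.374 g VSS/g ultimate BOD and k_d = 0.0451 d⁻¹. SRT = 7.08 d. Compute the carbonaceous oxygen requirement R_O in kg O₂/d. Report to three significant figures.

R_O ≈ 1670 kg O₂/d

Observed yield with endogenous decay: Y_obs = Y / (1 + k_d·θ_c) = 0.374 / (1 + 0.0451 × 7.08) = 0.374 / 1.319 = 0.2835 g VSS/g ultimate BOD.
ΔS = 1440 − 13.9 = 1426 mg/L, so the substrate removal rate is 1960 × 1426/1000 = 2795 kg ultimate BOD/d.
Biomass synthesised: P_X = Y_obs × 2795 = 792.4 kg VSS/d.
R_O = Q·(S₀ − S) − 1.42·P_X = 2795 − 1.42 × 792.4 = 1670 kg O₂/d.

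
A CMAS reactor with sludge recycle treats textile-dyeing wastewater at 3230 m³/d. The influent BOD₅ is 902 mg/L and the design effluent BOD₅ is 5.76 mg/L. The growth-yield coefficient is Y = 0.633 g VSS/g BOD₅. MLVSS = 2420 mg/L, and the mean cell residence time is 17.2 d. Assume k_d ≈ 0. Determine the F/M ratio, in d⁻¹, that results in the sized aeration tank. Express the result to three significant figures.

V·X = Y·Q·ΔS·θ_c gives V = 0.633 × 3230 × (902 − 5.76) × 17.2 / 2420 = 13024 m³.
F/M = applied load / biomass = Q·S₀/(V·X) = 3230 × 902 / (13024 × 2420) = 0.09244 d⁻¹.

F/M ≈ 0.0924 d⁻¹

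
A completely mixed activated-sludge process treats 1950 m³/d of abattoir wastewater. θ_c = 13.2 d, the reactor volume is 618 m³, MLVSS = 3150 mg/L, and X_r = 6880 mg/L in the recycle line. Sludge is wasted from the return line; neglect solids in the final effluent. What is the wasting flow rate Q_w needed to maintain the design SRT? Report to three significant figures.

Q_w = (V·X)/(θ_c X_r) = 618.0 × 3150 / (13.2 × 6880) = 21.44 m³/d.

Q_w ≈ 21.4 m³/d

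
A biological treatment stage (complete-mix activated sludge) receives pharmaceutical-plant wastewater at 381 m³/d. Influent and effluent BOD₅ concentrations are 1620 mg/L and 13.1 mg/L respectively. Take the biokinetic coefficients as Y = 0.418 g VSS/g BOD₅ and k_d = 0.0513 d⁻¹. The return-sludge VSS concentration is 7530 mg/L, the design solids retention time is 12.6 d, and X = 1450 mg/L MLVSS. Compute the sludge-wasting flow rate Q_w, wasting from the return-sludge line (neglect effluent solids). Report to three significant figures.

Q_w ≈ 20.6 m³/d

Steady-state biomass mass balance: V·X·(1 + k_d·θ_c) = Y·Q·(S₀ − S)·θ_c, so V = 0.418 × 381 × (1620 − 13.1) × 12.6 / [1450 × (1 + 0.0513 × 12.6)] = 3.22×10^6 / 2387 = 1351 m³.
Q_w = (V·X)/(θ_c X_r) = 1351 × 1450 / (12.6 × 7530) = 20.64 m³/d.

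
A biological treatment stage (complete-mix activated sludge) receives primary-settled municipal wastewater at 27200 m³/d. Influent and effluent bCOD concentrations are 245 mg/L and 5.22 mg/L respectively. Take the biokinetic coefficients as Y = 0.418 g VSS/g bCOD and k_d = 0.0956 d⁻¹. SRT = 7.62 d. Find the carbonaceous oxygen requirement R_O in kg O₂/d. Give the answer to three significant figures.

Observed yield with endogenous decay: Y_obs = Y / (1 + k_d·θ_c) = 0.418 / (1 + 0.0956 × 7.62) = 0.418 / 1.728 = 0.2418 g VSS/g bCOD.
Substrate removed = Q·(S₀ − S) = 27200 m³/d × (245 − 5.22) g/m³ = 6.52×10^6 g/d = 6522 kg/d.
Net sludge production P_X = 0.2418 × 6522 = 1577 kg VSS/d.
R_O = Q·(S₀ − S) − 1.42·P_X = 6522 − 1.42 × 1577 = 4282 kg O₂/d.

R_O ≈ 4280 kg O₂/d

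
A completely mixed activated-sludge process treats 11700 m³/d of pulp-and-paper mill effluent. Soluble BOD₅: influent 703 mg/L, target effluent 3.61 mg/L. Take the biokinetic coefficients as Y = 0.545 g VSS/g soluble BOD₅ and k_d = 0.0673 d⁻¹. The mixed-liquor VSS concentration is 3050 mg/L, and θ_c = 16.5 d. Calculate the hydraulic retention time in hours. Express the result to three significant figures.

From the SRT design equation V = Y Q (S₀−S) θ_c / [X (1 + k_d θ_c)] = 0.545 × 11700 × (703 − 3.61) × 16.5 / [3050 × (1 + 0.0673 × 16.5)] = 7.36×10^7 / 6437 = 11432 m³.
τ = V/Q = 11432/11700 = 0.9771 d, or 23.45 h.

τ ≈ 23.4 h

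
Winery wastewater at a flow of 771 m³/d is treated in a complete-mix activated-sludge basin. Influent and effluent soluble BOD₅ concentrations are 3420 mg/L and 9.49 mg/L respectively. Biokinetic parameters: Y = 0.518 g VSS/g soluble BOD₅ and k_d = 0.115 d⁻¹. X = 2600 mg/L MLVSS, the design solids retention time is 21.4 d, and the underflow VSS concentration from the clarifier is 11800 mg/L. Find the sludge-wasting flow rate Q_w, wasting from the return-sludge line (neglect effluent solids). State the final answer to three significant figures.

Q_w ≈ 33.4 m³/d

From the SRT design equation V = Y Q (S₀−S) θ_c / [X (1 + k_d θ_c)] = 0.518 × 771 × (3420 − 9.49) × 21.4 / [2600 × (1 + 0.115 × 21.4)] = 2.91×10^7 / 8999 = 3239 m³.
Wasting from the return line (neglecting effluent solids): Q_w = V·X / (θ_c·X_r) = 3239 × 2600 / (21.4 × 11800) = 33.35 m³/d.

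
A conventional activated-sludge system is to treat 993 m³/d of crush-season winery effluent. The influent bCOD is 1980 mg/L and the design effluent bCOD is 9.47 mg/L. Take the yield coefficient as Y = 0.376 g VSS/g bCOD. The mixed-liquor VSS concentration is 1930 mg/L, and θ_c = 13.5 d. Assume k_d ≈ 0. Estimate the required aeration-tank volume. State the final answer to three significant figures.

V·X = Y·Q·ΔS·θ_c gives V = 0.376 × 993 × (1980 − 9.47) × 13.5 / 1930 = 5146 m³.

V ≈ 5150 m³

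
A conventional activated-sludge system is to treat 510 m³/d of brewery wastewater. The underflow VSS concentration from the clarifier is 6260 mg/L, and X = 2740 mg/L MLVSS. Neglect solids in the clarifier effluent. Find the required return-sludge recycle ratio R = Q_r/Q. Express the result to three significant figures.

Solids balance on the clarifier gives (1+R)X = R·X_r, so R = X/(X_r − X) = 2740 / (6260 − 2740) = 0.7784.

R ≈ 0.778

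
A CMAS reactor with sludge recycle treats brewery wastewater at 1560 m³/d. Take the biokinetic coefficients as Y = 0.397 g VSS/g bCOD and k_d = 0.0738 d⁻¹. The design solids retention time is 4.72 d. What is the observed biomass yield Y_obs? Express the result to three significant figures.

Y_obs = Y / (1 + k_d θ_c) = 0.397 / (1 + 0.0738 × 4.72) = 0.397 / 1.348 = 0.2944.

Y_obs ≈ 0.294 g VSS/g bCOD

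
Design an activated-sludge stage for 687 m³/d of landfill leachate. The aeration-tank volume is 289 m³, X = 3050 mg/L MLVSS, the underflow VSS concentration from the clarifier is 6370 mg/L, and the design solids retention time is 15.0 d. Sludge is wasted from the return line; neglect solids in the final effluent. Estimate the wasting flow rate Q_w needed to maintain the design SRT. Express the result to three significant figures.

Wasting from the return line (neglecting effluent solids): Q_w = V·X / (θ_c·X_r) = 289.0 × 3050 / (15.0 × 6370) = 9.225 m³/d.

Q_w ≈ 9.23 m³/d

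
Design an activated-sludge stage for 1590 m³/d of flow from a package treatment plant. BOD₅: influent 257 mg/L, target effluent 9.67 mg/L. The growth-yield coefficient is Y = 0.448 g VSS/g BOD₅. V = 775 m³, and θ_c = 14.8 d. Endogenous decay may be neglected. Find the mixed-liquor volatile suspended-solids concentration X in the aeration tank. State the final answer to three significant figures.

X = Y·Q·ΔS·θ_c / V = 0.448 × 1590 × (257 − 9.67) × 14.8 / 775 = 3364 mg/L.

X ≈ 3360 mg/L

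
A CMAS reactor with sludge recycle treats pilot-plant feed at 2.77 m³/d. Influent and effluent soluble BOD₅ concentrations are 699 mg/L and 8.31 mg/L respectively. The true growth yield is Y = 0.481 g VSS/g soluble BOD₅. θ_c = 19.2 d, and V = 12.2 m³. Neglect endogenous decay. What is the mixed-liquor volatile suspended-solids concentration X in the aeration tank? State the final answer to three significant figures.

X ≈ 1450 mg/L

Without decay, X = Y Q (S₀−S) θ_c / V = 0.481 × 2.77 × (699 − 8.31) × 19.2 / 12.2 = 1448 mg/L.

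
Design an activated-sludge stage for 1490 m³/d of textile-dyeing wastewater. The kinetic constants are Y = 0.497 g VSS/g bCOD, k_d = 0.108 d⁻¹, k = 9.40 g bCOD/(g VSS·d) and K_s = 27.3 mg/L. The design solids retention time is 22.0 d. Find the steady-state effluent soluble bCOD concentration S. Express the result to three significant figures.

Effluent substrate depends only on kinetics and SRT: S = K_s(1 + k_d θ_c) / [θ_c(Yk − k_d) − 1] = 27.3 × (1 + 0.108 × 22.0) / [22.0 × (0.497 × 9.40 − 0.108) − 1] = 92.16 / 99.40 = 0.9272 mg/L.

S ≈ 0.927 mg/L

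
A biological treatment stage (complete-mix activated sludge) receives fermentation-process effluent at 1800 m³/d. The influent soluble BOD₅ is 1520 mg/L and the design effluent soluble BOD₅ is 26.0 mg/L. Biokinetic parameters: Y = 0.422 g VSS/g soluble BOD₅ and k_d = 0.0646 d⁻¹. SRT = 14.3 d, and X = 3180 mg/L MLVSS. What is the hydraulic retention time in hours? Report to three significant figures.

τ ≈ 35.4 h

Steady-state biomass mass balance: V·X·(1 + k_d·θ_c) = Y·Q·(S₀ − S)·θ_c, so V = 0.422 × 1800 × (1520 − 26.0) × 14.3 / [3180 × (1 + 0.0646 × 14.3)] = 1.62×10^7 / 6118 = 2653 m³.
τ = V/Q = 2653/1800 = 1.474 d, or 35.37 h.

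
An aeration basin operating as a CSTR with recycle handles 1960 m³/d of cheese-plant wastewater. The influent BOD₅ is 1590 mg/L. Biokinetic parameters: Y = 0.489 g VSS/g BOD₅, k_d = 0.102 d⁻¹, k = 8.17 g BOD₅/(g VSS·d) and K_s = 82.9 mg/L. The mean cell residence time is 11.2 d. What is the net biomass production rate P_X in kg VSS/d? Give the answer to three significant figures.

P_X ≈ 709 kg VSS/d

From the Monod/SRT balance for a CMAS, S = K_s·(1+k_d θ_c)/[θ_c·(Y k − k_d) − 1] = 82.9 × (1 + 0.102 × 11.2) / [11.2 × (0.489 × 8.17 − 0.102) − 1] = 177.6 / 42.60 = 4.169 mg/L.
Observed yield with endogenous decay: Y_obs = Y / (1 + k_d·θ_c) = 0.489 / (1 + 0.102 × 11.2) = 0.489 / 2.142 = 0.2282 g VSS/g BOD₅.
Q·(S₀ − S) = 1960 × (1590 − 4.17) × 10⁻³ = 3108 kg/d removed.
P_X = Y_obs · Q(S₀ − S) = 0.2282 × 3108 = 709.4 kg VSS/d.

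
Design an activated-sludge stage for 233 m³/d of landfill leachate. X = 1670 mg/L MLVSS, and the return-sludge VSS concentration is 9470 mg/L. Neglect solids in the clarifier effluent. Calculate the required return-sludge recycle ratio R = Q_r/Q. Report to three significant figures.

R ≈ 0.214

Solids balance on the clarifier gives (1+R)X = R·X_r, so R = X/(X_r − X) = 1670 / (9470 − 1670) = 0.2141.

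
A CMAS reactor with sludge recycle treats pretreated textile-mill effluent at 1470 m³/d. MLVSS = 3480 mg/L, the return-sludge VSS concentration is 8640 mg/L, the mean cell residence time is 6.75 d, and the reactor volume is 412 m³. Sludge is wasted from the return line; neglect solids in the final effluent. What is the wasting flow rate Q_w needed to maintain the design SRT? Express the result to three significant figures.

Q_w ≈ 24.6 m³/d

Q_w = (V·X)/(θ_c X_r) = 412.0 × 3480 / (6.75 × 8640) = 24.58 m³/d.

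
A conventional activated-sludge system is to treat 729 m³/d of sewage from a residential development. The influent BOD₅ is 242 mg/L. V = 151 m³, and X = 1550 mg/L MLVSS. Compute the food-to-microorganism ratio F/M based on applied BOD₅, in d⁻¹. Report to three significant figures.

F/M ≈ 0.754 d⁻¹

F/M = applied load / biomass = Q·S₀/(V·X) = 729 × 242 / (151.0 × 1550) = 0.7538 d⁻¹.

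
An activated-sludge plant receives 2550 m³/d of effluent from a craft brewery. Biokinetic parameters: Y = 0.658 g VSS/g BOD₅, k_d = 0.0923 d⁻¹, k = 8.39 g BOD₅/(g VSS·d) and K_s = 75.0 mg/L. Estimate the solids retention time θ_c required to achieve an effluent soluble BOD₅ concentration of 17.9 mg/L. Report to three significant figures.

From 1/θ_c = Y·k·S/(K_s + S) − k_d: Y·k·S/(K_s+S) = 0.658 × 8.39 × 17.9 / (75.0 + 17.9) = 1.064 d⁻¹.
1/θ_c = 1.064 − 0.0923 = 0.9714 d⁻¹, so θ_c = 1.029 d.

θ_c ≈ 1.03 d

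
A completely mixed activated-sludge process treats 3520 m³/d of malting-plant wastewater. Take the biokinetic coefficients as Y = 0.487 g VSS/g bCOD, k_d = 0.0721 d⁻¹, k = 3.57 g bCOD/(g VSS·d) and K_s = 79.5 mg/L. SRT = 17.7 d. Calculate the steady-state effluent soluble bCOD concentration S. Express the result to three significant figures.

S ≈ 6.35 mg/L

From the Monod/SRT balance for a CMAS, S = K_s·(1+k_d θ_c)/[θ_c·(Y k − k_d) − 1] = 79.5 × (1 + 0.0721 × 17.7) / [17.7 × (0.487 × 3.57 − 0.0721) − 1] = 181.0 / 28.50 = 6.350 mg/L.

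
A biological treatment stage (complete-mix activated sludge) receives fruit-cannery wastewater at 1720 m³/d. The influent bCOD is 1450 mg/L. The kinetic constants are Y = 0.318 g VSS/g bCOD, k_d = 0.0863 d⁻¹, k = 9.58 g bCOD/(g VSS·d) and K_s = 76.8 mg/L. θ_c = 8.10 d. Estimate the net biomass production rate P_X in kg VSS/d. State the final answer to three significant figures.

P_X ≈ 465 kg VSS/d

From the Monod/SRT balance for a CMAS, S = K_s·(1+k_d θ_c)/[θ_c·(Y k − k_d) − 1] = 76.8 × (1 + 0.0863 × 8.10) / [8.10 × (0.318 × 9.58 − 0.0863) − 1] = 130.5 / 22.98 = 5.679 mg/L.
Correct the yield for decay: Y_obs = Y/(1 + k_d θ_c) = 0.318 / (1 + 0.0863 × 8.10) = 0.318 / 1.699 = 0.1872.
ΔS = 1450 − 5.68 = 1444 mg/L, so the substrate removal rate is 1720 × 1444/1000 = 2484 kg bCOD/d.
So the net sludge growth is P_X = 0.1872 × 2484 = 465.0 kg VSS/d.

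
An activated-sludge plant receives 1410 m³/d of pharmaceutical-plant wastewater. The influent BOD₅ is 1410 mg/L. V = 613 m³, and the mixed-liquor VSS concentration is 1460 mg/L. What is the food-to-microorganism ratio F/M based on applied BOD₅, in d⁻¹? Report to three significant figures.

F/M ≈ 2.22 d⁻¹

F/M = Q·S₀ / (V·X) = 1410 × 1410 / (613.0 × 1460) = 2.221 g BOD₅·(g VSS·d)⁻¹.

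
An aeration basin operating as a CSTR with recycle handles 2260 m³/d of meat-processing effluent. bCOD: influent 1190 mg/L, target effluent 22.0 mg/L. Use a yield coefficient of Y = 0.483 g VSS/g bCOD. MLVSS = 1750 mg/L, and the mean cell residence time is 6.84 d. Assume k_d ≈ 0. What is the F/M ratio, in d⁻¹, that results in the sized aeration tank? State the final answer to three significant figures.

F/M ≈ 0.308 d⁻¹

Biomass mass balance (decay neglected): V·X = Y·Q·(S₀ − S)·θ_c, so V = 0.483 × 2260 × (1190 − 22.0) × 6.84 / 1750 = 4983 m³.
F/M = Q·S₀ / (V·X) = 2260 × 1190 / (4983 × 1750) = 0.3084 g bCOD·(g VSS·d)⁻¹.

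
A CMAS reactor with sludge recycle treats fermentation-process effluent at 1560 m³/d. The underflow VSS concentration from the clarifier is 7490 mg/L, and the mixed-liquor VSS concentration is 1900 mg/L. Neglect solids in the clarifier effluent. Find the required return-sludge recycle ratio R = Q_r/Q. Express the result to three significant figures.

Solids balance on the clarifier gives (1+R)X = R·X_r, so R = X/(X_r − X) = 1900 / (7490 − 1900) = 0.3399.

R ≈ 0.340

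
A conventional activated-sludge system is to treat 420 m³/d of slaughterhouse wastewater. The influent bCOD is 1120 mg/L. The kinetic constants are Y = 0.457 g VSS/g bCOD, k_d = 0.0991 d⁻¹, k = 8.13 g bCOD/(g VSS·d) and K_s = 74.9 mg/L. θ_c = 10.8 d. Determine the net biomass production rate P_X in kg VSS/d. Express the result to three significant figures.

For a completely mixed reactor with recycle the Lawrence–McCarty relation gives S = K_s·(1 + k_d·θ_c) / [θ_c·(Y·k − k_d) − 1] = 74.9 × (1 + 0.0991 × 10.8) / [10.8 × (0.457 × 8.13 − 0.0991) − 1] = 155.1 / 38.06 = 4.075 mg/L.
Y_obs = Y / (1 + k_d θ_c) = 0.457 / (1 + 0.0991 × 10.8) = 0.457 / 2.070 = 0.2207.
Q·(S₀ − S) = 420 × (1120 − 4.07) × 10⁻³ = 468.7 kg/d removed.
So the net sludge growth is P_X = 0.2207 × 468.7 = 103.5 kg VSS/d.

P_X ≈ 103 kg VSS/d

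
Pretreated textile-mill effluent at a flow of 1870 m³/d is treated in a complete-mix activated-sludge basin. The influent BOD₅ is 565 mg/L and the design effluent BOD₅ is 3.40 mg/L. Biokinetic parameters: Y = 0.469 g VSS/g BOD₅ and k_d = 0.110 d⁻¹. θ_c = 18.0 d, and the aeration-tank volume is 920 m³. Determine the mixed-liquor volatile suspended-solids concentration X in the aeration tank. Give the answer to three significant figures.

X ≈ 3230 mg/L

From V·X·(1 + k_d·θ_c) = Y·Q·(S₀ − S)·θ_c: X = 0.469 × 1870 × (565 − 3.40) × 18.0 / [920 × (1 + 0.110 × 18.0)] = 3234 mg/L.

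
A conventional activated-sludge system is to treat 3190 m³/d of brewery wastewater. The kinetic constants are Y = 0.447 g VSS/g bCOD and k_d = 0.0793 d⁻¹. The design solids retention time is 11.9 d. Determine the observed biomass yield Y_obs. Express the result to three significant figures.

Observed yield with endogenous decay: Y_obs = Y / (1 + k_d·θ_c) = 0.447 / (1 + 0.0793 × 11.9) = 0.447 / 1.944 = 0.2300 g VSS/g bCOD.

Y_obs ≈ 0.230 g VSS/g bCOD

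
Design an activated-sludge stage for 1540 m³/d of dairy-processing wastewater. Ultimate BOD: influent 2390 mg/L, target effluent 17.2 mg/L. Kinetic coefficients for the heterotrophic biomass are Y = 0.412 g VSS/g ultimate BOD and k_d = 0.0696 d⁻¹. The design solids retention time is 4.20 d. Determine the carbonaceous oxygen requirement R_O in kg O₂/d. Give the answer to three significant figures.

R_O ≈ 2000 kg O₂/d

Observed yield with endogenous decay: Y_obs = Y / (1 + k_d·θ_c) = 0.412 / (1 + 0.0696 × 4.20) = 0.412 / 1.292 = 0.3188 g VSS/g ultimate BOD.
Substrate removed = Q·(S₀ − S) = 1540 m³/d × (2390 − 17.2) g/m³ = 3.65×10^6 g/d = 3654 kg/d.
P_X = Y_obs·Q·(S₀ − S) = 0.3188 × 3654 = 1165 kg VSS/d.
R_O = Q·(S₀ − S) − 1.42·P_X = 3654 − 1.42 × 1165 = 2000 kg O₂/d.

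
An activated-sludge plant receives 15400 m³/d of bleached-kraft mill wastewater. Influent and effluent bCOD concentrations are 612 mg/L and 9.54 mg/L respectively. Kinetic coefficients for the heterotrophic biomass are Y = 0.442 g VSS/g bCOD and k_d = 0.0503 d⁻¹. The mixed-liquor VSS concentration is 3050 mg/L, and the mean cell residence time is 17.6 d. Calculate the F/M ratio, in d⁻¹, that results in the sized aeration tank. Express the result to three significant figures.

F/M ≈ 0.246 d⁻¹

Rearranging the biomass balance for a CMAS with decay, V = Y·Q·ΔS·θ_c / [X·(1+k_d θ_c)] = 0.442 × 15400 × (612 − 9.54) × 17.6 / [3050 × (1 + 0.0503 × 17.6)] = 7.22×10^7 / 5750 = 12552 m³.
F/M = applied load / biomass = Q·S₀/(V·X) = 15400 × 612 / (12552 × 3050) = 0.2462 d⁻¹.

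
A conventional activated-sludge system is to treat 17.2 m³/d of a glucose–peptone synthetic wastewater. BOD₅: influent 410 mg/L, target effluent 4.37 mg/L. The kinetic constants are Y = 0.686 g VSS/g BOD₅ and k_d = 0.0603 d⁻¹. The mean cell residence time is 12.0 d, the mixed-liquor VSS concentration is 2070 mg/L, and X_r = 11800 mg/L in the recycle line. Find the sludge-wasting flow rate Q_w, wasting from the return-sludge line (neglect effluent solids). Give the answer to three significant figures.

Q_w ≈ 0.235 m³/d

Rearranging the biomass balance for a CMAS with decay, V = Y·Q·ΔS·θ_c / [X·(1+k_d θ_c)] = 0.686 × 17.2 × (410 − 4.37) × 12.0 / [2070 × (1 + 0.0603 × 12.0)] = 5.74×10^4 / 3568 = 16.10 m³.
Q_w = (V·X)/(θ_c X_r) = 16.10 × 2070 / (12.0 × 11800) = 0.2353 m³/d.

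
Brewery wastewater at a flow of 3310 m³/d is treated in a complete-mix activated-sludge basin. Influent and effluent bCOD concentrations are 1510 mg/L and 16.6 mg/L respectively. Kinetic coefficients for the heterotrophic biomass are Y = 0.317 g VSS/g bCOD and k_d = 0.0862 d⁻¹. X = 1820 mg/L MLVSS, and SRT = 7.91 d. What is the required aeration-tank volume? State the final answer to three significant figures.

V ≈ 4050 m³

Rearranging the biomass balance for a CMAS with decay, V = Y·Q·ΔS·θ_c / [X·(1+k_d θ_c)] = 0.317 × 3310 × (1510 − 16.6) × 7.91 / [1820 × (1 + 0.0862 × 7.91)] = 1.24×10^7 / 3061 = 4049 m³.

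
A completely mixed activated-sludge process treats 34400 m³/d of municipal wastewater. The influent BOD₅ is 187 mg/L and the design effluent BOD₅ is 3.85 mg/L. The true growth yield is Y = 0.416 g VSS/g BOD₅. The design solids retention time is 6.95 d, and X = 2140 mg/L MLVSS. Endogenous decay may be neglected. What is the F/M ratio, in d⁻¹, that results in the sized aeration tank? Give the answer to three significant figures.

F/M ≈ 0.353 d⁻¹

Biomass mass balance (decay neglected): V·X = Y·Q·(S₀ − S)·θ_c, so V = 0.416 × 34400 × (187 − 3.85) × 6.95 / 2140 = 8512 m³.
Food-to-microorganism ratio F/M = Q S₀ / (V X) = 34400 × 187 / (8512 × 2140) = 0.3531 d⁻¹.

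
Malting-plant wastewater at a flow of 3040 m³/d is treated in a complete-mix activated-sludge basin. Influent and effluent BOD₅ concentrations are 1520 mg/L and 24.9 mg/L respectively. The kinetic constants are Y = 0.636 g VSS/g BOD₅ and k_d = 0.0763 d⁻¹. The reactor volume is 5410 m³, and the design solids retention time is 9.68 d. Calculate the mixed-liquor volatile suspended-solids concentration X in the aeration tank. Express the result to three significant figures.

From V·X·(1 + k_d·θ_c) = Y·Q·(S₀ − S)·θ_c: X = 0.636 × 3040 × (1520 − 24.9) × 9.68 / [5410 × (1 + 0.0763 × 9.68)] = 2975 mg/L.

X ≈ 2970 mg/L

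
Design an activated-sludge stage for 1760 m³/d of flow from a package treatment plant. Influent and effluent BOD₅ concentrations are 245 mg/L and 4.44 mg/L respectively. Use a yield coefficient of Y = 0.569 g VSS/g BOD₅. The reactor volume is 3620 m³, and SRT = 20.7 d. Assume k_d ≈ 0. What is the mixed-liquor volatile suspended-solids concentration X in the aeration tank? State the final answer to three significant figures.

X ≈ 1380 mg/L

From V·X = Y·Q·(S₀ − S)·θ_c (decay neglected): X = 0.569 × 1760 × (245 − 4.44) × 20.7 / 3620 = 1378 mg/L.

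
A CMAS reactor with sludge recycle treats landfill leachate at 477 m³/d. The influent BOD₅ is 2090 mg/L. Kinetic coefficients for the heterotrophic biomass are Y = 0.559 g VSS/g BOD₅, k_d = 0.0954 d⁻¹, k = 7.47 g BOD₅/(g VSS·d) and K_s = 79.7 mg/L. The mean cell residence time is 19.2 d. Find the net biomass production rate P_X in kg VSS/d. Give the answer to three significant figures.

Effluent substrate depends only on kinetics and SRT: S = K_s(1 + k_d θ_c) / [θ_c(Yk − k_d) − 1] = 79.7 × (1 + 0.0954 × 19.2) / [19.2 × (0.559 × 7.47 − 0.0954) − 1] = 225.7 / 77.34 = 2.918 mg/L.
Correct the yield for decay: Y_obs = Y/(1 + k_d θ_c) = 0.559 / (1 + 0.0954 × 19.2) = 0.559 / 2.832 = 0.1974.
ΔS = 2090 − 2.92 = 2087 mg/L, so the substrate removal rate is 477 × 2087/1000 = 995.5 kg BOD₅/d.
So the net sludge growth is P_X = 0.1974 × 995.5 = 196.5 kg VSS/d.

P_X ≈ 197 kg VSS/d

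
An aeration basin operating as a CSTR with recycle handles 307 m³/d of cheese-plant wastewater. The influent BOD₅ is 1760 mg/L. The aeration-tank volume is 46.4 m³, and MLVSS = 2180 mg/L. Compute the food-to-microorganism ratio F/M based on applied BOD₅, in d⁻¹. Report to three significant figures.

Food-to-microorganism ratio F/M = Q S₀ / (V X) = 307 × 1760 / (46.40 × 2180) = 5.342 d⁻¹.

F/M ≈ 5.34 d⁻¹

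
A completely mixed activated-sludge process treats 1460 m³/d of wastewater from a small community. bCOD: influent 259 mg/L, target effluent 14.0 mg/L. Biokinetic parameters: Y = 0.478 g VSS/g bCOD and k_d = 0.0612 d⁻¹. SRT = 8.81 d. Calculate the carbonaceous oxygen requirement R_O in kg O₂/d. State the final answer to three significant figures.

R_O ≈ 200 kg O₂/d

Correct the yield for decay: Y_obs = Y/(1 + k_d θ_c) = 0.478 / (1 + 0.0612 × 8.81) = 0.478 / 1.539 = 0.3106.
Q·(S₀ − S) = 1460 × (259 − 14.0) × 10⁻³ = 357.7 kg/d removed.
Net sludge production P_X = 0.3106 × 357.7 = 111.1 kg VSS/d.
R_O = Q·ΔS − 1.42 P_X = 357.7 − 157.7 = 200.0 kg O₂/d.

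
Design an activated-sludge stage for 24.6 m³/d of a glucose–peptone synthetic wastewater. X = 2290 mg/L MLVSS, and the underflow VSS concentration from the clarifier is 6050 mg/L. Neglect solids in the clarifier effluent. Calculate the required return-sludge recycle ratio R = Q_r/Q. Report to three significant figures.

R ≈ 0.609

Solids balance on the clarifier gives (1+R)X = R·X_r, so R = X/(X_r − X) = 2290 / (6050 − 2290) = 0.6090.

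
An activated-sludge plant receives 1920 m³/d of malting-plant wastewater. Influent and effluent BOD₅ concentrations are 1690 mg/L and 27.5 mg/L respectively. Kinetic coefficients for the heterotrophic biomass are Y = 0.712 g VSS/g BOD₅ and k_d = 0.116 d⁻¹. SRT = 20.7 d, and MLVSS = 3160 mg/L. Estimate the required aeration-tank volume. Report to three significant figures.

From the SRT design equation V = Y Q (S₀−S) θ_c / [X (1 + k_d θ_c)] = 0.712 × 1920 × (1690 − 27.5) × 20.7 / [3160 × (1 + 0.116 × 20.7)] = 4.7×10^7 / 10748 = 4377 m³.

V ≈ 4380 m³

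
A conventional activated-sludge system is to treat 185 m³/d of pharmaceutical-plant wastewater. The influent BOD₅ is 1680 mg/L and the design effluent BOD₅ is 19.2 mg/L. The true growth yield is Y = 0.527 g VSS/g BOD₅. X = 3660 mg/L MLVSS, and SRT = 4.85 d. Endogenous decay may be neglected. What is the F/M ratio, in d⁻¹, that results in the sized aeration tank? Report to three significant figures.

With k_d = 0 the design equation reduces to V = Y Q (S₀−S) θ_c / X = 0.527 × 185 × (1680 − 19.2) × 4.85 / 3660 = 214.6 m³.
F/M = applied load / biomass = Q·S₀/(V·X) = 185 × 1680 / (214.6 × 3660) = 0.3958 d⁻¹.

F/M ≈ 0.396 d⁻¹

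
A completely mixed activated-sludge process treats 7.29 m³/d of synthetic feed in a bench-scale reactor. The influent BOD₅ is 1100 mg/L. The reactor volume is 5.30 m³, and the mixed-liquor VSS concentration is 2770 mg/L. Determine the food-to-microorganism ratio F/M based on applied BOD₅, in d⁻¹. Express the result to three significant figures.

F/M ≈ 0.546 d⁻¹

Food-to-microorganism ratio F/M = Q S₀ / (V X) = 7.29 × 1100 / (5.300 × 2770) = 0.5462 d⁻¹.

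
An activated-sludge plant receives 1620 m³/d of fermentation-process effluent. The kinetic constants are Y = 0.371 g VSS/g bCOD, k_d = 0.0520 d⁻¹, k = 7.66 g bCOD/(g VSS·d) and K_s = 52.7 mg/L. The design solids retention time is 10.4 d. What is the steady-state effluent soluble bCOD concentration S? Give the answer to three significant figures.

For a completely mixed reactor with recycle the Lawrence–McCarty relation gives S = K_s·(1 + k_d·θ_c) / [θ_c·(Y·k − k_d) − 1] = 52.7 × (1 + 0.0520 × 10.4) / [10.4 × (0.371 × 7.66 − 0.0520) − 1] = 81.20 / 28.01 = 2.899 mg/L.

S ≈ 2.90 mg/L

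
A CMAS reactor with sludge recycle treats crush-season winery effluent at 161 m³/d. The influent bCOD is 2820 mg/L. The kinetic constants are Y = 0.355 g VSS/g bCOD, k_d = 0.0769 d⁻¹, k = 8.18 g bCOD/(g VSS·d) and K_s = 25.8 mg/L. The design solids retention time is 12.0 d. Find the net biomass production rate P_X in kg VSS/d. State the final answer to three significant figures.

Effluent substrate depends only on kinetics and SRT: S = K_s(1 + k_d θ_c) / [θ_c(Yk − k_d) − 1] = 25.8 × (1 + 0.0769 × 12.0) / [12.0 × (0.355 × 8.18 − 0.0769) − 1] = 49.61 / 32.92 = 1.507 mg/L.
Observed yield with endogenous decay: Y_obs = Y / (1 + k_d·θ_c) = 0.355 / (1 + 0.0769 × 12.0) = 0.355 / 1.923 = 0.1846 g VSS/g bCOD.
Q·(S₀ − S) = 161 × (2820 − 1.51) × 10⁻³ = 453.8 kg/d removed.
Biomass produced: P_X = Y_obs·Q·ΔS = 0.1846 × 453.8 ≈ 83.78 kg VSS/d.

P_X ≈ 83.8 kg VSS/d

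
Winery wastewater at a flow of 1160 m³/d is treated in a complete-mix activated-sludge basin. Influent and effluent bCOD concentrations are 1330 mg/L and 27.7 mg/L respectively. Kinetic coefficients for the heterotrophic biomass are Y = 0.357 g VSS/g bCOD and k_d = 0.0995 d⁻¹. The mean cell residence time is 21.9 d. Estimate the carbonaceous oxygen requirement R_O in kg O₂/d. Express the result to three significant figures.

Correct the yield for decay: Y_obs = Y/(1 + k_d θ_c) = 0.357 / (1 + 0.0995 × 21.9) = 0.357 / 3.179 = 0.1123.
Q·(S₀ − S) = 1160 × (1330 − 27.7) × 10⁻³ = 1511 kg/d removed.
P_X = Y_obs·Q·(S₀ − S) = 0.1123 × 1511 = 169.6 kg VSS/d.
R_O = Q·ΔS − 1.42 P_X = 1511 − 240.9 = 1270 kg O₂/d.

R_O ≈ 1270 kg O₂/d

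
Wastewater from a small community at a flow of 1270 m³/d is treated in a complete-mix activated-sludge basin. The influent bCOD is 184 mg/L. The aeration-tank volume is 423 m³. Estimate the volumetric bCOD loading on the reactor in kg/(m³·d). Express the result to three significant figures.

L_v ≈ 0.552 kg bCOD/(m³·d)

Applied bCOD load per unit volume = Q·S₀/V = (1270 × 184/1000)/423.0 = 0.5524 kg bCOD·m⁻³·d⁻¹.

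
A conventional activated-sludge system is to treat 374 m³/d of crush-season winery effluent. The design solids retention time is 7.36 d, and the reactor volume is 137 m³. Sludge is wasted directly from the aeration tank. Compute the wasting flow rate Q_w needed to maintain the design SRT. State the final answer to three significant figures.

Q_w ≈ 18.6 m³/d

With mixed-liquor wasting, θ_c = V/Q_w, so Q_w = V/θ_c = 137.0/7.36 = 18.61 m³/d.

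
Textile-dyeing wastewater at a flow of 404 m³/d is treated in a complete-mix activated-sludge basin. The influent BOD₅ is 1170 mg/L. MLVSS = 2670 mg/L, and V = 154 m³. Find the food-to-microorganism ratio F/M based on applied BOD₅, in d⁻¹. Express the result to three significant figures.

Food-to-microorganism ratio F/M = Q S₀ / (V X) = 404 × 1170 / (154.0 × 2670) = 1.150 d⁻¹.

F/M ≈ 1.15 d⁻¹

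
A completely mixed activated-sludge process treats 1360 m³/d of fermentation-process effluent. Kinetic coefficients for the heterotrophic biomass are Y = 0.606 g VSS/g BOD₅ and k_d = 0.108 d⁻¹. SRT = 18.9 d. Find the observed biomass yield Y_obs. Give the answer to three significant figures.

Y_obs ≈ 0.199 g VSS/g BOD₅

Observed yield with endogenous decay: Y_obs = Y / (1 + k_d·θ_c) = 0.606 / (1 + 0.108 × 18.9) = 0.606 / 3.041 = 0.1993 g VSS/g BOD₅.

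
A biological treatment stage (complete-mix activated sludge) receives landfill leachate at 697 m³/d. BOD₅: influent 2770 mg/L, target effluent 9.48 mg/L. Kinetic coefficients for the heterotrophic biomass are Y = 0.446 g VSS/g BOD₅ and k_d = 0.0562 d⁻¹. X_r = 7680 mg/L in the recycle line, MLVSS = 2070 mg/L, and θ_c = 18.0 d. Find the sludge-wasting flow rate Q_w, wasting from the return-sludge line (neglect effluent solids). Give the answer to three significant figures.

Q_w ≈ 55.5 m³/d

From the SRT design equation V = Y Q (S₀−S) θ_c / [X (1 + k_d θ_c)] = 0.446 × 697 × (2770 − 9.48) × 18.0 / [2070 × (1 + 0.0562 × 18.0)] = 1.54×10^7 / 4164 = 3710 m³.
Q_w = (V·X)/(θ_c X_r) = 3710 × 2070 / (18.0 × 7680) = 55.55 m³/d.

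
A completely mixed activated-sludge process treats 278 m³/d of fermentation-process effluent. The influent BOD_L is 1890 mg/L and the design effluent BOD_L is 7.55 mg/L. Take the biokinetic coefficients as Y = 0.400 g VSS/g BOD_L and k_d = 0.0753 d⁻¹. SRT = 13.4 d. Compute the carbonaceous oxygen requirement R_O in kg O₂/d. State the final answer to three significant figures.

R_O ≈ 375 kg O₂/d

Correct the yield for decay: Y_obs = Y/(1 + k_d θ_c) = 0.400 / (1 + 0.0753 × 13.4) = 0.400 / 2.009 = 0.1991.
Substrate removed = Q·(S₀ − S) = 278 m³/d × (1890 − 7.55) g/m³ = 5.23×10^5 g/d = 523.3 kg/d.
P_X = Y_obs·Q·(S₀ − S) = 0.1991 × 523.3 = 104.2 kg VSS/d.
R_O = Q·(S₀ − S) − 1.42·P_X = 523.3 − 1.42 × 104.2 = 375.4 kg O₂/d.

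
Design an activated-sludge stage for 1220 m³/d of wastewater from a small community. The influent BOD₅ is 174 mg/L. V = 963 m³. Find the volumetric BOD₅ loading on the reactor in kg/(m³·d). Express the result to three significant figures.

Applied BOD₅ load per unit volume = Q·S₀/V = (1220 × 174/1000)/963.0 = 0.2204 kg BOD₅·m⁻³·d⁻¹.

L_v ≈ 0.220 kg BOD₅/(m³·d)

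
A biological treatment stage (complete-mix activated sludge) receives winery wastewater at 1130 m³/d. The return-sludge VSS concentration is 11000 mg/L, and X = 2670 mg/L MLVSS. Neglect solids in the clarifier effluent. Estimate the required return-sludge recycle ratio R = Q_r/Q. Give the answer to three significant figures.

Mass balance around the secondary clarifier (neglecting effluent solids): R = X / (X_r − X) = 2670 / (11000 − 2670) = 0.3205.

R ≈ 0.321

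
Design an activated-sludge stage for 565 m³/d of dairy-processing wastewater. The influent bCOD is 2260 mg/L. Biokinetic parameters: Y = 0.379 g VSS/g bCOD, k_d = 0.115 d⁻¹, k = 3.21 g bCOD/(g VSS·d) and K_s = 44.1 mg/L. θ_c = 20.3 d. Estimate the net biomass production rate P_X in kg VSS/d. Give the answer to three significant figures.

Effluent substrate depends only on kinetics and SRT: S = K_s(1 + k_d θ_c) / [θ_c(Yk − k_d) − 1] = 44.1 × (1 + 0.115 × 20.3) / [20.3 × (0.379 × 3.21 − 0.115) − 1] = 147.1 / 21.36 = 6.884 mg/L.
Y_obs = Y / (1 + k_d θ_c) = 0.379 / (1 + 0.115 × 20.3) = 0.379 / 3.335 = 0.1137.
ΔS = 2260 − 6.88 = 2253 mg/L, so the substrate removal rate is 565 × 2253/1000 = 1273 kg bCOD/d.
Net biomass production P_X = Y_obs × Q·(S₀ − S) = 0.1137 × 1273 = 144.7 kg VSS/d.

P_X ≈ 145 kg VSS/d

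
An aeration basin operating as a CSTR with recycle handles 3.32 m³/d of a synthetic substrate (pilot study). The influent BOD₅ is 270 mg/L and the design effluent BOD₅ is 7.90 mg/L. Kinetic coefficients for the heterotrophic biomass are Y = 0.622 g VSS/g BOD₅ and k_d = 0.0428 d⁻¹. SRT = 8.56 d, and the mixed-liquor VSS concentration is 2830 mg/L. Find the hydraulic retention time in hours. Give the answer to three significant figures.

Rearranging the biomass balance for a CMAS with decay, V = Y·Q·ΔS·θ_c / [X·(1+k_d θ_c)] = 0.622 × 3.32 × (270 − 7.90) × 8.56 / [2830 × (1 + 0.0428 × 8.56)] = 4.63×10^3 / 3867 = 1.198 m³.
Hydraulic retention time τ = V/Q = 1.198 / 3.32 = 0.3609 d = 8.661 h.

τ ≈ 8.66 h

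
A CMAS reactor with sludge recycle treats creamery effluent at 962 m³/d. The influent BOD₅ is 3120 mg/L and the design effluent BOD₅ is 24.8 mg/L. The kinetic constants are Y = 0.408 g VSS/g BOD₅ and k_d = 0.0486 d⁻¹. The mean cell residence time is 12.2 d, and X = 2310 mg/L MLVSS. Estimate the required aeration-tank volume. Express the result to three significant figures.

V ≈ 4030 m³

From the SRT design equation V = Y Q (S₀−S) θ_c / [X (1 + k_d θ_c)] = 0.408 × 962 × (3120 − 24.8) × 12.2 / [2310 × (1 + 0.0486 × 12.2)] = 1.48×10^7 / 3680 = 4028 m³.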